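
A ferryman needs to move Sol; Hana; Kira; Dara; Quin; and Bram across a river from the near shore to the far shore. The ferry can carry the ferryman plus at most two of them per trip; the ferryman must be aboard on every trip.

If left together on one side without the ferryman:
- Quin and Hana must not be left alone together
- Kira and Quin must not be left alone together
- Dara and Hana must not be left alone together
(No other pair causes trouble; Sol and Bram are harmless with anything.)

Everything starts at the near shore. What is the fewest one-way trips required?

Counting alone: the ferryman can take at most 2 across per trip to the far shore, so moving all 6 needs at least 3 loaded trips out, with a return between consecutive ones — at least 5 crossings.
The plan below uses exactly 5 crossings, so it is optimal:
1. Ferryman goes to the far shore with Hana and Kira.
2. Ferryman goes back to the near shore alone.
3. Ferryman goes to the far shore with Bram and Sol.
4. Ferryman goes back to the near shore alone.
5. Ferryman goes to the far shore with Dara and Quin.

5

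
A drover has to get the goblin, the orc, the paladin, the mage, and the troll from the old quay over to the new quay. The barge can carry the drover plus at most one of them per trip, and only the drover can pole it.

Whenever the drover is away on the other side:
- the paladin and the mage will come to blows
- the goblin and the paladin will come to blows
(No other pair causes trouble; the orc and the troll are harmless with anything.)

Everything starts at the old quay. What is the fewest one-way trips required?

Counting alone: the drover can take at most 1 across per trip to the new quay, so moving all 5 needs at least 5 loaded trips out, with a return between consecutive ones — at least 9 crossings.
The safety rule pushes this higher. Following every safe sequence of crossings, the most of the 5 that can be at the new quay as the barge arrives there on crossing 9 is 4 — never all 5.
So no plan with fewer than 11 crossings exists, and this one achieves 11:
1. Drover goes to the new quay with the paladin.
2. Drover goes back to the old quay alone.
3. Drover goes to the new quay with the goblin.
4. Drover goes back to the old quay with the paladin.
5. Drover goes to the new quay with the mage.
6. Drover goes back to the old quay alone.
7. Drover goes to the new quay with the orc.
8. Drover goes back to the old quay alone.
9. Drover goes to the new quay with the troll.
10. Drover goes back to the old quay alone.
11. Drover goes to the new quay with the paladin.

11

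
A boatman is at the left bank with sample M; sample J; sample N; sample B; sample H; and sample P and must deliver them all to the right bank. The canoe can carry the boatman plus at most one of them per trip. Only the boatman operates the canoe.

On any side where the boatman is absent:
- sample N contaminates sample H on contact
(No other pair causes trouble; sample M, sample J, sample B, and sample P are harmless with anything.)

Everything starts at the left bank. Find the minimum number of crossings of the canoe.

Counting alone: the boatman can take at most 1 across per trip to the right bank, so moving all 6 needs at least 6 loaded trips out, with a return between consecutive ones — at least 11 crossings.
The plan below uses exactly 11 crossings, so it is optimal:
1. Boatman goes to the right bank with sample N.
2. Boatman goes back to the left bank alone.
3. Boatman goes to the right bank with sample M.
4. Boatman goes back to the left bank alone.
5. Boatman goes to the right bank with sample J.
6. Boatman goes back to the left bank alone.
7. Boatman goes to the right bank with sample B.
8. Boatman goes back to the left bank alone.
9. Boatman goes to the right bank with sample P.
10. Boatman goes back to the left bank alone.
11. Boatman goes to the right bank with sample H.

11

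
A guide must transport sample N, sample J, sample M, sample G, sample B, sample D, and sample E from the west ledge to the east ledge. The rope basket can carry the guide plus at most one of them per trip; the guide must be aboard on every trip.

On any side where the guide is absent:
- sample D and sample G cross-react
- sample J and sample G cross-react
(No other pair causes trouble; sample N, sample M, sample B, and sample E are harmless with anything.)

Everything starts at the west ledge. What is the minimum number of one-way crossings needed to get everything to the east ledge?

Counting alone: the guide can take at most 1 across per trip to the east ledge, so moving all 7 needs at least 7 loaded trips out, with a return between consecutive ones — at least 13 crossings.
The safety rule pushes this higher. Following every safe sequence of crossings, the most of the 7 that can be at the east ledge as the rope basket arrives there on crossing 13 is 6 — never all 7.
So no plan with fewer than 15 crossings exists, and this one achieves 15:
1. Guide goes to the east ledge with sample G.  [the west ledge: sample B, sample D, sample E, sample J, sample M, sample N | the east ledge: sample G]
2. Guide goes back to the west ledge alone.  [the west ledge: sample B, sample D, sample E, sample J, sample M, sample N | the east ledge: sample G]
3. Guide goes to the east ledge with sample N.  [the west ledge: sample B, sample D, sample E, sample J, sample M | the east ledge: sample G, sample N]
4. Guide goes back to the west ledge alone.  [the west ledge: sample B, sample D, sample E, sample J, sample M | the east ledge: sample G, sample N]
5. Guide goes to the east ledge with sample J.  [the west ledge: sample B, sample D, sample E, sample M | the east ledge: sample G, sample J, sample N]
6. Guide goes back to the west ledge with sample G.  [the west ledge: sample B, sample D, sample E, sample G, sample M | the east ledge: sample J, sample N]
7. Guide goes to the east ledge with sample D.  [the west ledge: sample B, sample E, sample G, sample M | the east ledge: sample D, sample J, sample N]
8. Guide goes back to the west ledge alone.  [the west ledge: sample B, sample E, sample G, sample M | the east ledge: sample D, sample J, sample N]
9. Guide goes to the east ledge with sample M.  [the west ledge: sample B, sample E, sample G | the east ledge: sample D, sample J, sample M, sample N]
10. Guide goes back to the west ledge alone.  [the west ledge: sample B, sample E, sample G | the east ledge: sample D, sample J, sample M, sample N]
11. Guide goes to the east ledge with sample B.  [the west ledge: sample E, sample G | the east ledge: sample B, sample D, sample J, sample M, sample N]
12. Guide goes back to the west ledge alone.  [the west ledge: sample E, sample G | the east ledge: sample B, sample D, sample J, sample M, sample N]
13. Guide goes to the east ledge with sample E.  [the west ledge: sample G | the east ledge: sample B, sample D, sample E, sample J, sample M, sample N]
14. Guide goes back to the west ledge alone.  [the west ledge: sample G | the east ledge: sample B, sample D, sample E, sample J, sample M, sample N]
15. Guide goes to the east ledge with sample G.  [the west ledge: — | the east ledge: sample B, sample D, sample E, sample G, sample J, sample M, sample N]

15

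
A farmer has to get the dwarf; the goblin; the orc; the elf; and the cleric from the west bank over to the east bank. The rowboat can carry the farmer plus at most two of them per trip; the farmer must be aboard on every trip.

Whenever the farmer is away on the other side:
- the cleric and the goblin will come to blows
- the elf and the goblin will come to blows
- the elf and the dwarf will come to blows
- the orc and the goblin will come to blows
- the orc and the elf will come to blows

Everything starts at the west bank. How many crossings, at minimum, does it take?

7

Counting alone: the farmer can take at most 2 across per trip to the east bank, so moving all 5 needs at least 3 loaded trips out, with a return between consecutive ones — at least 5 crossings.
The safety rule pushes this higher. Following every safe sequence of crossings, the most of the 5 that can be at the east bank as the rowboat arrives there on crossing 5 is 4 — never all 5.
So no plan with fewer than 7 crossings exists, and this one achieves 7:
1. Farmer goes to the east bank with the elf and the goblin.  [the west bank: the cleric, the dwarf, the orc | the east bank: the elf, the goblin]
2. Farmer goes back to the west bank with the goblin.  [the west bank: the cleric, the dwarf, the goblin, the orc | the east bank: the elf]
3. Farmer goes to the east bank with the dwarf and the goblin.  [the west bank: the cleric, the orc | the east bank: the dwarf, the elf, the goblin]
4. Farmer goes back to the west bank with the elf.  [the west bank: the cleric, the elf, the orc | the east bank: the dwarf, the goblin]
5. Farmer goes to the east bank with the cleric and the orc.  [the west bank: the elf | the east bank: the cleric, the dwarf, the goblin, the orc]
6. Farmer goes back to the west bank with the goblin.  [the west bank: the elf, the goblin | the east bank: the cleric, the dwarf, the orc]
7. Farmer goes to the east bank with the elf and the goblin.  [the west bank: — | the east bank: the cleric, the dwarf, the elf, the goblin, the orc]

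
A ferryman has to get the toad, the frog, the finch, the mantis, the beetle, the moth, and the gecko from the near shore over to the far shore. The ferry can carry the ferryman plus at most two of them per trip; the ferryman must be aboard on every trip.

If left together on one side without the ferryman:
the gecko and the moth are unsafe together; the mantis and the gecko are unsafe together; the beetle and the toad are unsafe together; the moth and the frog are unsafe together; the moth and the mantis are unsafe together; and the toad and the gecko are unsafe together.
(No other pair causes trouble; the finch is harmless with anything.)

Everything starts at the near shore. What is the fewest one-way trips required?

Whatever the first load, the items left behind include a forbidden pair without the ferryman. No opening move is safe, so no plan exists.

impossible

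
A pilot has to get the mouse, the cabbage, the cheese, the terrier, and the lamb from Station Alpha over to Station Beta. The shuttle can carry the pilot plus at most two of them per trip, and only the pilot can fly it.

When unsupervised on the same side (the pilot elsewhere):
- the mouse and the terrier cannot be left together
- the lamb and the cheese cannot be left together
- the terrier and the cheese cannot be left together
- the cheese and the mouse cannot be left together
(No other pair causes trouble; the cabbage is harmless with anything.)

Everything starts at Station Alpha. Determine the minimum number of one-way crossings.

7

Counting alone: the pilot can take at most 2 across per trip to Station Beta, so moving all 5 needs at least 3 loaded trips out, with a return between consecutive ones — at least 5 crossings.
The safety rule pushes this higher. Following every safe sequence of crossings, the most of the 5 that can be at Station Beta as the shuttle arrives there on crossing 5 is 4 — never all 5.
So no plan with fewer than 7 crossings exists, and this one achieves 7:
1. Pilot goes to Station Beta with the cheese and the mouse.  [Station Alpha: the cabbage, the lamb, the terrier | Station Beta: the cheese, the mouse]
2. Pilot goes back to Station Alpha with the mouse.  [Station Alpha: the cabbage, the lamb, the mouse, the terrier | Station Beta: the cheese]
3. Pilot goes to Station Beta with the cabbage and the mouse.  [Station Alpha: the lamb, the terrier | Station Beta: the cabbage, the cheese, the mouse]
4. Pilot goes back to Station Alpha with the mouse.  [Station Alpha: the lamb, the mouse, the terrier | Station Beta: the cabbage, the cheese]
5. Pilot goes to Station Beta with the lamb and the mouse.  [Station Alpha: the terrier | Station Beta: the cabbage, the cheese, the lamb, the mouse]
6. Pilot goes back to Station Alpha with the cheese.  [Station Alpha: the cheese, the terrier | Station Beta: the cabbage, the lamb, the mouse]
7. Pilot goes to Station Beta with the cheese and the terrier.  [Station Alpha: — | Station Beta: the cabbage, the cheese, the lamb, the mouse, the terrier]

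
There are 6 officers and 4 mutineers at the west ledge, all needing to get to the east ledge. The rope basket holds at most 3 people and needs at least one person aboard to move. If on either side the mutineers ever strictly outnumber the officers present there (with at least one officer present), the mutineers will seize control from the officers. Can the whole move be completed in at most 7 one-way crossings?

Counting alone: each trip to the east ledge takes at most 3 across and each return brings at least 1 back, so after t trips out (and t−1 returns) at most 3t − (t−1) of the 10 are across; that first reaches 10 at t = 5, so at least 9 crossings are needed.
Since 7 < 9, 7 crossings cannot be enough. (The shortest complete plan in fact takes 9:)
1. 2 mutineers → the east ledge.  (the west ledge: 6O 2M; the east ledge: 0O 2M)
2. 1 mutineer ← the west ledge.  (the west ledge: 6O 3M; the east ledge: 0O 1M)
3. 3 mutineers → the east ledge.  (the west ledge: 6O 0M; the east ledge: 0O 4M)
4. 1 mutineer ← the west ledge.  (the west ledge: 6O 1M; the east ledge: 0O 3M)
5. 3 officers → the east ledge.  (the west ledge: 3O 1M; the east ledge: 3O 3M)
6. 1 mutineer ← the west ledge.  (the west ledge: 3O 2M; the east ledge: 3O 2M)
7. 1 officer and 2 mutineers → the east ledge.  (the west ledge: 2O 0M; the east ledge: 4O 4M)
8. 1 mutineer ← the west ledge.  (the west ledge: 2O 1M; the east ledge: 4O 3M)
9. 2 officers and 1 mutineer → the east ledge.  (the west ledge: 0O 0M; the east ledge: 6O 4M)

No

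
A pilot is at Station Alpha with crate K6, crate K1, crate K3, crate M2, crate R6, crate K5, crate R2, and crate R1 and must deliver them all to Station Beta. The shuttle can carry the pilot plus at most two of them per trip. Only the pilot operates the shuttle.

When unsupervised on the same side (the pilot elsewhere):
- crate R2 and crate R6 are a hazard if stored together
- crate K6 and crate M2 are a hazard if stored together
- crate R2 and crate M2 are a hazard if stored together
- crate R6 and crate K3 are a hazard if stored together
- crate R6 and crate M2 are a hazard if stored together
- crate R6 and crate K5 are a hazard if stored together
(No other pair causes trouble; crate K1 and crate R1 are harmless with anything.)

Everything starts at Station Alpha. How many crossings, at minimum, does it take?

Counting alone: the pilot can take at most 2 across per trip to Station Beta, so moving all 8 needs at least 4 loaded trips out, with a return between consecutive ones — at least 7 crossings.
The safety rule pushes this higher. Following every safe sequence of crossings, the most of the 8 that can be at Station Beta as the shuttle arrives there on crossings 7, 9, 11 is 5, 6, 7 respectively — never all 8.
So no plan with fewer than 13 crossings exists, and this one achieves 13:
1. Pilot goes to Station Beta with crate M2 and crate R6.  [Station Alpha: crate K1, crate K3, crate K5, crate K6, crate R1, crate R2 | Station Beta: crate M2, crate R6]
2. Pilot goes back to Station Alpha with crate M2.  [Station Alpha: crate K1, crate K3, crate K5, crate K6, crate M2, crate R1, crate R2 | Station Beta: crate R6]
3. Pilot goes to Station Beta with crate K6 and crate M2.  [Station Alpha: crate K1, crate K3, crate K5, crate R1, crate R2 | Station Beta: crate K6, crate M2, crate R6]
4. Pilot goes back to Station Alpha with crate M2.  [Station Alpha: crate K1, crate K3, crate K5, crate M2, crate R1, crate R2 | Station Beta: crate K6, crate R6]
5. Pilot goes to Station Beta with crate K1 and crate M2.  [Station Alpha: crate K3, crate K5, crate R1, crate R2 | Station Beta: crate K1, crate K6, crate M2, crate R6]
6. Pilot goes back to Station Alpha with crate M2.  [Station Alpha: crate K3, crate K5, crate M2, crate R1, crate R2 | Station Beta: crate K1, crate K6, crate R6]
7. Pilot goes to Station Beta with crate K3 and crate R2.  [Station Alpha: crate K5, crate M2, crate R1 | Station Beta: crate K1, crate K3, crate K6, crate R2, crate R6]
8. Pilot goes back to Station Alpha with crate R6.  [Station Alpha: crate K5, crate M2, crate R1, crate R6 | Station Beta: crate K1, crate K3, crate K6, crate R2]
9. Pilot goes to Station Beta with crate K5 and crate M2.  [Station Alpha: crate R1, crate R6 | Station Beta: crate K1, crate K3, crate K5, crate K6, crate M2, crate R2]
10. Pilot goes back to Station Alpha with crate M2.  [Station Alpha: crate M2, crate R1, crate R6 | Station Beta: crate K1, crate K3, crate K5, crate K6, crate R2]
11. Pilot goes to Station Beta with crate M2 and crate R1.  [Station Alpha: crate R6 | Station Beta: crate K1, crate K3, crate K5, crate K6, crate M2, crate R1, crate R2]
12. Pilot goes back to Station Alpha with crate M2.  [Station Alpha: crate M2, crate R6 | Station Beta: crate K1, crate K3, crate K5, crate K6, crate R1, crate R2]
13. Pilot goes to Station Beta with crate M2 and crate R6.  [Station Alpha: — | Station Beta: crate K1, crate K3, crate K5, crate K6, crate M2, crate R1, crate R2, crate R6]

13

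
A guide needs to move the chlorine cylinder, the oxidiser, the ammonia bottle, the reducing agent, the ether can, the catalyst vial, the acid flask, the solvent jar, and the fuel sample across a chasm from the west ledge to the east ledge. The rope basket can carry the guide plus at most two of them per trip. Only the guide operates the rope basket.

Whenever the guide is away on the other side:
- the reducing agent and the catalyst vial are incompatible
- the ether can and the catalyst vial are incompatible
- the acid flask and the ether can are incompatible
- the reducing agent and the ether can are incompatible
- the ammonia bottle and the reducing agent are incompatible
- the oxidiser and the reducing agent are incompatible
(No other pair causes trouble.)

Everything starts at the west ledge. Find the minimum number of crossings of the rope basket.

Counting alone: the guide can take at most 2 across per trip to the east ledge, so moving all 9 needs at least 5 loaded trips out, with a return between consecutive ones — at least 9 crossings.
The safety rule pushes this higher. Following every safe sequence of crossings, the most of the 9 that can be at the east ledge as the rope basket arrives there on crossings 9, 11, 13 is 6, 7, 8 respectively — never all 9.
So no plan with fewer than 15 crossings exists, and this one achieves 15:
1. Guide goes to the east ledge with the ether can and the reducing agent.
2. Guide goes back to the west ledge with the reducing agent.
3. Guide goes to the east ledge with the chlorine cylinder and the reducing agent.
4. Guide goes back to the west ledge with the reducing agent.
5. Guide goes to the east ledge with the oxidiser and the reducing agent.
6. Guide goes back to the west ledge with the reducing agent.
7. Guide goes to the east ledge with the ammonia bottle and the reducing agent.
8. Guide goes back to the west ledge with the reducing agent.
9. Guide goes to the east ledge with the reducing agent and the solvent jar.
10. Guide goes back to the west ledge with the reducing agent.
11. Guide goes to the east ledge with the fuel sample and the reducing agent.
12. Guide goes back to the west ledge with the reducing agent.
13. Guide goes to the east ledge with the acid flask and the catalyst vial.
14. Guide goes back to the west ledge with the ether can.
15. Guide goes to the east ledge with the ether can and the reducing agent.

15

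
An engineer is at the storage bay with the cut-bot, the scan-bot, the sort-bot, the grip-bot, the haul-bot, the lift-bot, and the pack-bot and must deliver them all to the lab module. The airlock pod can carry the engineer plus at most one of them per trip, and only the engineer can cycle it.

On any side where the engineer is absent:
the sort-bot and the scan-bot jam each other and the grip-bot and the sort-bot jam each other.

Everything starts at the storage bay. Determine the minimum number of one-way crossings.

15

Counting alone: the engineer can take at most 1 across per trip to the lab module, so moving all 7 needs at least 7 loaded trips out, with a return between consecutive ones — at least 13 crossings.
The safety rule pushes this higher. Following every safe sequence of crossings, the most of the 7 that can be at the lab module as the airlock pod arrives there on crossing 13 is 6 — never all 7.
So no plan with fewer than 15 crossings exists, and this one achieves 15:
1. Engineer goes to the lab module with the sort-bot.
2. Engineer goes back to the storage bay alone.
3. Engineer goes to the lab module with the cut-bot.
4. Engineer goes back to the storage bay alone.
5. Engineer goes to the lab module with the scan-bot.
6. Engineer goes back to the storage bay with the sort-bot.
7. Engineer goes to the lab module with the grip-bot.
8. Engineer goes back to the storage bay alone.
9. Engineer goes to the lab module with the haul-bot.
10. Engineer goes back to the storage bay alone.
11. Engineer goes to the lab module with the lift-bot.
12. Engineer goes back to the storage bay alone.
13. Engineer goes to the lab module with the pack-bot.
14. Engineer goes back to the storage bay alone.
15. Engineer goes to the lab module with the sort-bot.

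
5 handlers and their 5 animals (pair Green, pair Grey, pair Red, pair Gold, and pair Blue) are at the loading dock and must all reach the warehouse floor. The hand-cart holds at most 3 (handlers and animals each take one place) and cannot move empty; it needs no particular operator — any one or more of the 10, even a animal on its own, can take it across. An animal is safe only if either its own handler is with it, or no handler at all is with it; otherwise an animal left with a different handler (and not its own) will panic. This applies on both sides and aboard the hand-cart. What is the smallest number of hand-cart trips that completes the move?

Counting alone: each trip to the warehouse floor takes at most 3 across and each return brings at least 1 back, so after t trips out (and t−1 returns) at most 3t − (t−1) of the 10 are across; that first reaches 10 at t = 5, so at least 9 crossings are needed.
The safety rule pushes this higher. Following every safe sequence of crossings, the most of the 10 that can be at the warehouse floor as the hand-cart arrives there on crossing 9 is 9 — never all 10.
So no plan with fewer than 11 crossings exists, and this one achieves 11:
1. animal Green and handler Green cross → the warehouse floor.
2. handler Green crosses ← the loading dock.
3. animal Gold, animal Grey, and animal Red cross → the warehouse floor.
4. animal Green crosses ← the loading dock.
5. handler Gold, handler Grey, and handler Red cross → the warehouse floor.
6. animal Grey and handler Grey cross ← the loading dock.
7. handler Blue, handler Green, and handler Grey cross → the warehouse floor.
8. animal Red crosses ← the loading dock.
9. animal Green and animal Grey cross → the warehouse floor.
10. animal Green crosses ← the loading dock.
11. animal Blue, animal Green, and animal Red cross → the warehouse floor.

11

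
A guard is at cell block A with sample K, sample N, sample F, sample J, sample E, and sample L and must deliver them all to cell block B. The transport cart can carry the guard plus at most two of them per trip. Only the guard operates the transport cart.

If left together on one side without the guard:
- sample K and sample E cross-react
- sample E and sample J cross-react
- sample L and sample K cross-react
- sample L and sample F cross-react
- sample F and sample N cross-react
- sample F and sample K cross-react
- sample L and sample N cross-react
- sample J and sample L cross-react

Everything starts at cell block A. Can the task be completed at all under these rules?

Whatever the first load, the items left behind include a forbidden pair without the guard. No opening move is safe, so no plan exists.

No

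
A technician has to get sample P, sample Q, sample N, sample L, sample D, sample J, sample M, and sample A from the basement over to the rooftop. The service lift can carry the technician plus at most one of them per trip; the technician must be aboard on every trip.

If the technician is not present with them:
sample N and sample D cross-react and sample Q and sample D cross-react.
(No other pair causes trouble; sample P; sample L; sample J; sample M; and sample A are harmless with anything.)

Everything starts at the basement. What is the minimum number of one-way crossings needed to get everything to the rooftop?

17

Counting alone: the technician can take at most 1 across per trip to the rooftop, so moving all 8 needs at least 8 loaded trips out, with a return between consecutive ones — at least 15 crossings.
The safety rule pushes this higher. Following every safe sequence of crossings, the most of the 8 that can be at the rooftop as the service lift arrives there on crossing 15 is 7 — never all 8.
So no plan with fewer than 17 crossings exists, and this one achieves 17:
1. Technician goes to the rooftop with sample D.  [the basement: sample A, sample J, sample L, sample M, sample N, sample P, sample Q | the rooftop: sample D]
2. Technician goes back to the basement alone.  [the basement: sample A, sample J, sample L, sample M, sample N, sample P, sample Q | the rooftop: sample D]
3. Technician goes to the rooftop with sample P.  [the basement: sample A, sample J, sample L, sample M, sample N, sample Q | the rooftop: sample D, sample P]
4. Technician goes back to the basement alone.  [the basement: sample A, sample J, sample L, sample M, sample N, sample Q | the rooftop: sample D, sample P]
5. Technician goes to the rooftop with sample Q.  [the basement: sample A, sample J, sample L, sample M, sample N | the rooftop: sample D, sample P, sample Q]
6. Technician goes back to the basement with sample D.  [the basement: sample A, sample D, sample J, sample L, sample M, sample N | the rooftop: sample P, sample Q]
7. Technician goes to the rooftop with sample N.  [the basement: sample A, sample D, sample J, sample L, sample M | the rooftop: sample N, sample P, sample Q]
8. Technician goes back to the basement alone.  [the basement: sample A, sample D, sample J, sample L, sample M | the rooftop: sample N, sample P, sample Q]
9. Technician goes to the rooftop with sample L.  [the basement: sample A, sample D, sample J, sample M | the rooftop: sample L, sample N, sample P, sample Q]
10. Technician goes back to the basement alone.  [the basement: sample A, sample D, sample J, sample M | the rooftop: sample L, sample N, sample P, sample Q]
11. Technician goes to the rooftop with sample J.  [the basement: sample A, sample D, sample M | the rooftop: sample J, sample L, sample N, sample P, sample Q]
12. Technician goes back to the basement alone.  [the basement: sample A, sample D, sample M | the rooftop: sample J, sample L, sample N, sample P, sample Q]
13. Technician goes to the rooftop with sample M.  [the basement: sample A, sample D | the rooftop: sample J, sample L, sample M, sample N, sample P, sample Q]
14. Technician goes back to the basement alone.  [the basement: sample A, sample D | the rooftop: sample J, sample L, sample M, sample N, sample P, sample Q]
15. Technician goes to the rooftop with sample A.  [the basement: sample D | the rooftop: sample A, sample J, sample L, sample M, sample N, sample P, sample Q]
16. Technician goes back to the basement alone.  [the basement: sample D | the rooftop: sample A, sample J, sample L, sample M, sample N, sample P, sample Q]
17. Technician goes to the rooftop with sample D.  [the basement: — | the rooftop: sample A, sample D, sample J, sample L, sample M, sample N, sample P, sample Q]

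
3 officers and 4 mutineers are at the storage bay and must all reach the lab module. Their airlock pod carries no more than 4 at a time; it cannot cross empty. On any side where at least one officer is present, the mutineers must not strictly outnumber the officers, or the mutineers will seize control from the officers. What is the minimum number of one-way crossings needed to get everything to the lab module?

The mutineers already outnumber the officers at the storage bay before anyone moves, so the starting position itself is disallowed.

impossible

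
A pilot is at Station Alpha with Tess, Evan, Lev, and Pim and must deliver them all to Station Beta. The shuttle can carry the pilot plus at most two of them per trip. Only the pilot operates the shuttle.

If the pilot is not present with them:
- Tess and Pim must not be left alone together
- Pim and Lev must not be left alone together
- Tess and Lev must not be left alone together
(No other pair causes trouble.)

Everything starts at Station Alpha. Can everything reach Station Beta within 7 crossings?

Yes

Yes — this plan uses 5 crossings (≤ 7):
1. Pilot goes to Station Beta with Lev and Tess.  [Station Alpha: Evan, Pim | Station Beta: Lev, Tess]
2. Pilot goes back to Station Alpha with Tess.  [Station Alpha: Evan, Pim, Tess | Station Beta: Lev]
3. Pilot goes to Station Beta with Evan and Tess.  [Station Alpha: Pim | Station Beta: Evan, Lev, Tess]
4. Pilot goes back to Station Alpha with Tess.  [Station Alpha: Pim, Tess | Station Beta: Evan, Lev]
5. Pilot goes to Station Beta with Pim and Tess.  [Station Alpha: — | Station Beta: Evan, Lev, Pim, Tess]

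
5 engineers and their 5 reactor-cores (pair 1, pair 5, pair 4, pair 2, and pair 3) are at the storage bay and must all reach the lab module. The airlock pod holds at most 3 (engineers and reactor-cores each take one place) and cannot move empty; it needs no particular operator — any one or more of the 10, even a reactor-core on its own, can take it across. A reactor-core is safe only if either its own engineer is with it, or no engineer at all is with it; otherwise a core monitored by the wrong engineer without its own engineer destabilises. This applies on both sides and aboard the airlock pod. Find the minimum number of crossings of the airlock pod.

Counting alone: each trip to the lab module takes at most 3 across and each return brings at least 1 back, so after t trips out (and t−1 returns) at most 3t − (t−1) of the 10 are across; that first reaches 10 at t = 5, so at least 9 crossings are needed.
The safety rule pushes this higher. Following every safe sequence of crossings, the most of the 10 that can be at the lab module as the airlock pod arrives there on crossing 9 is 9 — never all 10.
So no plan with fewer than 11 crossings exists, and this one achieves 11:
1. engineer 1 and reactor-core 1 cross → the lab module.
2. engineer 1 crosses ← the storage bay.
3. reactor-core 2, reactor-core 4, and reactor-core 5 cross → the lab module.
4. reactor-core 1 crosses ← the storage bay.
5. engineer 2, engineer 4, and engineer 5 cross → the lab module.
6. engineer 5 and reactor-core 5 cross ← the storage bay.
7. engineer 1, engineer 3, and engineer 5 cross → the lab module.
8. reactor-core 4 crosses ← the storage bay.
9. reactor-core 1 and reactor-core 5 cross → the lab module.
10. reactor-core 1 crosses ← the storage bay.
11. reactor-core 1, reactor-core 3, and reactor-core 4 cross → the lab module.

11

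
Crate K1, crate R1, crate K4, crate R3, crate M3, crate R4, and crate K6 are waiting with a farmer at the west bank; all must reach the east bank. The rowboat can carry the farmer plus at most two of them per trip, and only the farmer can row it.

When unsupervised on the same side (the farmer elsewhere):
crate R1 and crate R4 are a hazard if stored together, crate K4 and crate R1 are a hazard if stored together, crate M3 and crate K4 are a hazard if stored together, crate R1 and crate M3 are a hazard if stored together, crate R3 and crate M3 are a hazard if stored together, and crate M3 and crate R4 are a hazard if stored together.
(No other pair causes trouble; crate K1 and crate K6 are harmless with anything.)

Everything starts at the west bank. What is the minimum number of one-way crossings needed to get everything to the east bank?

11

Counting alone: the farmer can take at most 2 across per trip to the east bank, so moving all 7 needs at least 4 loaded trips out, with a return between consecutive ones — at least 7 crossings.
The safety rule pushes this higher. Following every safe sequence of crossings, the most of the 7 that can be at the east bank as the rowboat arrives there on crossings 7, 9 is 5, 6 respectively — never all 7.
So no plan with fewer than 11 crossings exists, and this one achieves 11:
1. Farmer goes to the east bank with crate M3 and crate R1.
2. Farmer goes back to the west bank with crate R1.
3. Farmer goes to the east bank with crate K1 and crate R1.
4. Farmer goes back to the west bank with crate R1.
5. Farmer goes to the east bank with crate R1 and crate R3.
6. Farmer goes back to the west bank with crate M3.
7. Farmer goes to the east bank with crate K4 and crate R4.
8. Farmer goes back to the west bank with crate R1.
9. Farmer goes to the east bank with crate K6 and crate R1.
10. Farmer goes back to the west bank with crate R1.
11. Farmer goes to the east bank with crate M3 and crate R1.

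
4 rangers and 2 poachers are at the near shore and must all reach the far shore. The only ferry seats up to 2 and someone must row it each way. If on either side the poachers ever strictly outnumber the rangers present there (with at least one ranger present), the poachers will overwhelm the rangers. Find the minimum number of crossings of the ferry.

9

Counting alone: each trip to the far shore takes at most 2 across and each return brings at least 1 back, so after t trips out (and t−1 returns) at most 2t − (t−1) of the 6 are across; that first reaches 6 at t = 5, so at least 9 crossings are needed.
The plan below uses exactly 9 crossings, so it is optimal:
1. 2 poachers → the far shore.  (the near shore: 4R 0P; the far shore: 0R 2P)
2. 1 poacher ← the near shore.  (the near shore: 4R 1P; the far shore: 0R 1P)
3. 2 rangers → the far shore.  (the near shore: 2R 1P; the far shore: 2R 1P)
4. 1 poacher ← the near shore.  (the near shore: 2R 2P; the far shore: 2R 0P)
5. 2 poachers → the far shore.  (the near shore: 2R 0P; the far shore: 2R 2P)
6. 1 poacher ← the near shore.  (the near shore: 2R 1P; the far shore: 2R 1P)
7. 1 ranger and 1 poacher → the far shore.  (the near shore: 1R 0P; the far shore: 3R 2P)
8. 1 poacher ← the near shore.  (the near shore: 1R 1P; the far shore: 3R 1P)
9. 1 ranger and 1 poacher → the far shore.  (the near shore: 0R 0P; the far shore: 4R 2P)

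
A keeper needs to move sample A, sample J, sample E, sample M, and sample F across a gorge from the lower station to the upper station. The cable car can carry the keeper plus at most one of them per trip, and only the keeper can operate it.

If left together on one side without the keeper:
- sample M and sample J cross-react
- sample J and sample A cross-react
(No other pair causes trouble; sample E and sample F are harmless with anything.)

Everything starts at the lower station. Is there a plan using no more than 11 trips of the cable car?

Yes

Yes — this plan uses 11 crossings (≤ 11):
1. Keeper goes to the upper station with sample J.
2. Keeper goes back to the lower station alone.
3. Keeper goes to the upper station with sample A.
4. Keeper goes back to the lower station with sample J.
5. Keeper goes to the upper station with sample M.
6. Keeper goes back to the lower station alone.
7. Keeper goes to the upper station with sample E.
8. Keeper goes back to the lower station alone.
9. Keeper goes to the upper station with sample F.
10. Keeper goes back to the lower station alone.
11. Keeper goes to the upper station with sample J.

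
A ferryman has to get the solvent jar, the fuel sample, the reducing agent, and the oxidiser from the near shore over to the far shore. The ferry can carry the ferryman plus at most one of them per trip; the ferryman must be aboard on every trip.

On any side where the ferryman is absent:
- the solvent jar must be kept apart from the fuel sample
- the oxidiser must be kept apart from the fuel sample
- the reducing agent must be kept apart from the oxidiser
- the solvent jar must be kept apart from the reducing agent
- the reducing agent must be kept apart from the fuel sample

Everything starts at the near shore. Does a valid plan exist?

No

Whatever the first load, the items left behind include a forbidden pair without the ferryman. No opening move is safe, so no plan exists.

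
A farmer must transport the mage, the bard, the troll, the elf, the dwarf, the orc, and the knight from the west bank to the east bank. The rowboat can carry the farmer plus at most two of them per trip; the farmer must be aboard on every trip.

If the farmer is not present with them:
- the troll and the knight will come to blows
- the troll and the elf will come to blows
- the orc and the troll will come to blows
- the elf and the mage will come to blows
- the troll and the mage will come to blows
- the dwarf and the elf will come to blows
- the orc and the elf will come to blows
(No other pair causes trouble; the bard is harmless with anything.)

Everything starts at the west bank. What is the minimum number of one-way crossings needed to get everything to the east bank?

11

Counting alone: the farmer can take at most 2 across per trip to the east bank, so moving all 7 needs at least 4 loaded trips out, with a return between consecutive ones — at least 7 crossings.
The safety rule pushes this higher. Following every safe sequence of crossings, the most of the 7 that can be at the east bank as the rowboat arrives there on crossings 7, 9 is 5, 6 respectively — never all 7.
So no plan with fewer than 11 crossings exists, and this one achieves 11:
1. Farmer goes to the east bank with the elf and the troll.
2. Farmer goes back to the west bank with the troll.
3. Farmer goes to the east bank with the bard and the troll.
4. Farmer goes back to the west bank with the troll.
5. Farmer goes to the east bank with the dwarf and the troll.
6. Farmer goes back to the west bank with the elf.
7. Farmer goes to the east bank with the mage and the orc.
8. Farmer goes back to the west bank with the troll.
9. Farmer goes to the east bank with the knight and the troll.
10. Farmer goes back to the west bank with the troll.
11. Farmer goes to the east bank with the elf and the troll.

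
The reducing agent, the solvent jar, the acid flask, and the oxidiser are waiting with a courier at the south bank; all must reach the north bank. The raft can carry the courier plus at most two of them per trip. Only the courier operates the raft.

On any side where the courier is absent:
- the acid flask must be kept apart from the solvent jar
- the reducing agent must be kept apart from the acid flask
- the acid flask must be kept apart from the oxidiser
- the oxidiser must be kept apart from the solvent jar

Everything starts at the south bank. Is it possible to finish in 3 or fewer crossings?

No

Counting alone: the courier can take at most 2 across per trip to the north bank, so moving all 4 needs at least 2 loaded trips out, with a return between consecutive ones — at least 3 crossings.
The safety rule pushes this higher. Following every safe sequence of crossings, the most of the 4 that can be at the north bank as the raft arrives there on crossing 3 is 3 — never all 4.
So the move cannot be finished within 3 crossings. (The shortest complete plan takes 5:)
1. Courier goes to the north bank with the acid flask and the solvent jar.
2. Courier goes back to the south bank with the solvent jar.
3. Courier goes to the north bank with the reducing agent and the solvent jar.
4. Courier goes back to the south bank with the acid flask.
5. Courier goes to the north bank with the acid flask and the oxidiser.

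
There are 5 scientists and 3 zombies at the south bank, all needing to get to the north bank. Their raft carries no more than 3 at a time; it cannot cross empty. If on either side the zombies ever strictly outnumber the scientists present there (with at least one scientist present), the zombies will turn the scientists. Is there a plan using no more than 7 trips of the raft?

Yes

Yes — this plan uses 7 crossings (≤ 7):
1. 2 zombies → the north bank.  (the south bank: 5S 1Z; the north bank: 0S 2Z)
2. 1 zombie ← the south bank.  (the south bank: 5S 2Z; the north bank: 0S 1Z)
3. 2 scientists and 1 zombie → the north bank.  (the south bank: 3S 1Z; the north bank: 2S 2Z)
4. 1 zombie ← the south bank.  (the south bank: 3S 2Z; the north bank: 2S 1Z)
5. 1 scientist and 2 zombies → the north bank.  (the south bank: 2S 0Z; the north bank: 3S 3Z)
6. 1 zombie ← the south bank.  (the south bank: 2S 1Z; the north bank: 3S 2Z)
7. 2 scientists and 1 zombie → the north bank.  (the south bank: 0S 0Z; the north bank: 5S 3Z)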